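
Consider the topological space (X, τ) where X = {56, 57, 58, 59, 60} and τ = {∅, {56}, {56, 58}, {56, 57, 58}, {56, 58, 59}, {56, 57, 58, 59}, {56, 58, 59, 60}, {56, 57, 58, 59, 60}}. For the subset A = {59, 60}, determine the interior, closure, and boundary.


int(A) = ∅, cl(A) = {59, 60}, ∂A = {59, 60}.

Closed sets in (X, τ) are complements of opens:
  closed(X, τ) = {∅, {57}, {60}, {57, 60}, {59, 60}, {57, 59, 60}, {57, 58, 59, 60}, {56, 57, 58, 59, 60}}.
int(A) = ⋃ {U ∈ τ : U ⊆ A}. Opens contained in A: ∅.
Taking the union of these: int(A) = ∅.
cl(A) = ⋂ {C closed : A ⊆ C}. Closed sets containing A: {59, 60}, {57, 59, 60}, {57, 58, 59, 60}, {56, 57, 58, 59, 60}.
Intersecting these: cl(A) = {59, 60}.
∂A = cl(A) ∖ int(A) = {59, 60} ∖ ∅ = {59, 60}.


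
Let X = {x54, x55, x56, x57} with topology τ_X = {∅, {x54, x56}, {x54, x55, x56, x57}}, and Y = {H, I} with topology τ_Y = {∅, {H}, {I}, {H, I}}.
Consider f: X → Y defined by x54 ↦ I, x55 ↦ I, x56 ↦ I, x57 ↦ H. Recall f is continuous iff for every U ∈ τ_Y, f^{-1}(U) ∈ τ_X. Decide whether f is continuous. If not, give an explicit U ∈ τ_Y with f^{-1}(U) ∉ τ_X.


f is NOT continuous.

Compute f^{-1}(U) for each U ∈ τ_Y:
  U = ∅: f^{-1}(U) = ∅ ∈ τ_X ✓.
  U = {H}: f^{-1}(U) = {x57} ∉ τ_X ✗.
  U = {I}: f^{-1}(U) = {x54, x55, x56} ∉ τ_X ✗.
  U = {H, I}: f^{-1}(U) = {x54, x55, x56, x57} ∈ τ_X ✓.
Found U = {H} with f^{-1}(U) = {x57} not in τ_X. Therefore f is NOT continuous.


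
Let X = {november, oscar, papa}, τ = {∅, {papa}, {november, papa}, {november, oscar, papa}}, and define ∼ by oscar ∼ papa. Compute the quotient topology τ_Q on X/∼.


X/∼ = {[november], [oscar=papa]}; |τ_Q| = 2.

Equivalence classes: [november], [oscar=papa].
Quotient map π: X → X/∼ sends november ↦ [november], oscar ↦ [oscar=papa], papa ↦ [oscar=papa].
For each subset V ⊆ X/∼, compute π^{-1}(V) ⊆ X and check whether π^{-1}(V) ∈ τ. V is open in τ_Q iff π^{-1}(V) ∈ τ.
  V = {}: π^{-1}(V) = ∅ ∈ τ ✓.
  V = {[november]}: π^{-1}(V) = {november} ∉ τ ✗.
  V = {[oscar=papa]}: π^{-1}(V) = {oscar, papa} ∉ τ ✗.
  V = {[november], [oscar=papa]}: π^{-1}(V) = {november, oscar, papa} ∈ τ ✓.
Open sets in the quotient: τ_Q = {{}, {[november], [oscar=papa]}} (2 elements).


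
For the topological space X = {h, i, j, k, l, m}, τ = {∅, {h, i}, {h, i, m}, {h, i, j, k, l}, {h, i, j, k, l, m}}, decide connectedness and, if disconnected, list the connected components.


(X, τ) is connected.

Find clopen sets (U ∈ τ with X ∖ U ∈ τ):
  U = ∅, X ∖ U = {h, i, j, k, l, m} — both open, so U is clopen.
  U = {h, i, j, k, l, m}, X ∖ U = ∅ — both open, so U is clopen.
Only trivial clopens (∅ and X) exist, so (X, τ) is connected.
Compute connected components by grouping points that agree on all clopens:
  component: {h, i, j, k, l, m}


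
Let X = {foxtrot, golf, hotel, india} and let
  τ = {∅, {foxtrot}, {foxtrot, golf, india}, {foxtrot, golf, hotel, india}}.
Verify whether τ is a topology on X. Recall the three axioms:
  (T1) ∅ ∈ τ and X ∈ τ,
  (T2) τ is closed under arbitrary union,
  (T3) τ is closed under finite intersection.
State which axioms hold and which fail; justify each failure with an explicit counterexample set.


τ IS a topology on X.

Axiom (T1): ∅ ∈ τ? Yes; X ∈ τ? Yes.
Axiom (T2/T3): check pairwise unions and intersections of members of τ.
All pairwise intersections and unions checked — each lies in τ. Therefore τ satisfies (T1), (T2), (T3): it IS a topology on X.


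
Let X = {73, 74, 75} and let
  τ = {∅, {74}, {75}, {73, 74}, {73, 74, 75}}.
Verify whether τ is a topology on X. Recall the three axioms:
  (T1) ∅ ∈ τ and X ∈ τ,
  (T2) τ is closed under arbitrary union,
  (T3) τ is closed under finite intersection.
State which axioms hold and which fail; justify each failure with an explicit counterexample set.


τ is NOT a topology on X.

Axiom (T1): ∅ ∈ τ? Yes; X ∈ τ? Yes.
Axiom (T2/T3): check pairwise unions and intersections of members of τ.
Counterexample for (T2): {74} ∪ {75} = {74, 75} ∉ τ. Therefore τ is NOT a topology.


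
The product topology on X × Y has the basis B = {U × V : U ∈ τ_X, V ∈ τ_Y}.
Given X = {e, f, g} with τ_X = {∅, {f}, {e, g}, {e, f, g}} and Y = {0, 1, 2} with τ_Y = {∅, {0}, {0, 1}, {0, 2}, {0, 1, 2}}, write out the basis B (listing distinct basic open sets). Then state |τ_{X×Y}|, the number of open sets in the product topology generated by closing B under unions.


Basis B = {∅ × ∅, {f} × {0}, {e, g} × {0}, {f} × {0, 1}, {f} × {0, 2}, {e, f, g} × {0}, {f} × {0, 1, 2}, {e, g} × {0, 1}, {e, g} × {0, 2}, {e, g} × {0, 1, 2}, {e, f, g} × {0, 1}, {e, f, g} × {0, 2}, {e, f, g} × {0, 1, 2}}; |τ_{X×Y}| = 25.

Enumerate products U × V with U ∈ τ_X, V ∈ τ_Y (deduplicated):
  ∅ × ∅ = {} (∅)
  {f} × {0} = {(f,0)}
  {e, g} × {0} = {(e,0), (g,0)}
  {f} × {0, 1} = {(f,0), (f,1)}
  {f} × {0, 2} = {(f,0), (f,2)}
  {e, f, g} × {0} = {(e,0), (f,0), (g,0)}
  {f} × {0, 1, 2} = {(f,0), (f,1), (f,2)}
  {e, g} × {0, 1} = {(e,0), (e,1), (g,0), (g,1)}
  {e, g} × {0, 2} = {(e,0), (e,2), (g,0), (g,2)}
  {e, g} × {0, 1, 2} = {(e,0), (e,1), (e,2), (g,0), (g,1), (g,2)}
  {e, f, g} × {0, 1} = {(e,0), (e,1), (f,0), (f,1), (g,0), (g,1)}
  {e, f, g} × {0, 2} = {(e,0), (e,2), (f,0), (f,2), (g,0), (g,2)}
  {e, f, g} × {0, 1, 2} = {(e,0), (e,1), (e,2), (f,0), (f,1), (f,2), (g,0), (g,1), (g,2)}
These 13 distinct sets form the basis B.
Close under arbitrary unions to get τ_{X×Y}; counting gives |τ_{X×Y}| = 25.


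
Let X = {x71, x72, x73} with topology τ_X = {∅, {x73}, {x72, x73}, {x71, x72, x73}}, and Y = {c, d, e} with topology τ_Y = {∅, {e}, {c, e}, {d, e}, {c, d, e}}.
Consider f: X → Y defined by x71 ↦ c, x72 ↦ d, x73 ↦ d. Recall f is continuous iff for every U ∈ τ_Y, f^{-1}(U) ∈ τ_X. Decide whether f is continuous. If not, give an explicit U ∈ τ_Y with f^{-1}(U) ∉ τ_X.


f is NOT continuous.

Compute f^{-1}(U) for each U ∈ τ_Y:
  U = ∅: f^{-1}(U) = ∅ ∈ τ_X ✓.
  U = {e}: f^{-1}(U) = ∅ ∈ τ_X ✓.
  U = {c, e}: f^{-1}(U) = {x71} ∉ τ_X ✗.
  U = {d, e}: f^{-1}(U) = {x72, x73} ∈ τ_X ✓.
  U = {c, d, e}: f^{-1}(U) = {x71, x72, x73} ∈ τ_X ✓.
Found U = {c, e} with f^{-1}(U) = {x71} not in τ_X. Therefore f is NOT continuous.


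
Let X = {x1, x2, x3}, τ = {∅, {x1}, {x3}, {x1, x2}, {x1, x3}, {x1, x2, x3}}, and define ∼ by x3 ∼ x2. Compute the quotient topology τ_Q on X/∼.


X/∼ = {[x1], [x2=x3]}; |τ_Q| = 3.

Equivalence classes: [x1], [x2=x3].
Quotient map π: X → X/∼ sends x1 ↦ [x1], x2 ↦ [x2=x3], x3 ↦ [x2=x3].
For each subset V ⊆ X/∼, compute π^{-1}(V) ⊆ X and check whether π^{-1}(V) ∈ τ. V is open in τ_Q iff π^{-1}(V) ∈ τ.
  V = {}: π^{-1}(V) = ∅ ∈ τ ✓.
  V = {[x1]}: π^{-1}(V) = {x1} ∈ τ ✓.
  V = {[x2=x3]}: π^{-1}(V) = {x2, x3} ∉ τ ✗.
  V = {[x1], [x2=x3]}: π^{-1}(V) = {x1, x2, x3} ∈ τ ✓.
Open sets in the quotient: τ_Q = {{}, {[x1]}, {[x1], [x2=x3]}} (3 elements).


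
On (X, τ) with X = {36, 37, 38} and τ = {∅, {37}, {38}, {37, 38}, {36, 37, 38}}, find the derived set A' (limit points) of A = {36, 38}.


A' = {36}

For each x ∈ X, list the open sets U ∈ τ with x ∈ U, then check whether U ∩ (A ∖ {x}) ≠ ∅ for every such U.
  x = 36: opens ∋ x are {36, 37, 38}; each meets A ∖ {36}, so x IS a limit point.
  x = 37: open {37} ∋ x has {37} ∩ (A ∖ {37}) = ∅, so x is NOT a limit point.
  x = 38: open {38} ∋ x has {38} ∩ (A ∖ {38}) = ∅, so x is NOT a limit point.
Collecting: A' = {36}.


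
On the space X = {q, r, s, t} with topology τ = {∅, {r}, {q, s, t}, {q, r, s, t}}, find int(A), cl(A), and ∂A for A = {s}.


int(A) = ∅, cl(A) = {q, s, t}, ∂A = {q, s, t}.

Closed sets in (X, τ) are complements of opens:
  closed(X, τ) = {∅, {r}, {q, s, t}, {q, r, s, t}}.
int(A) = ⋃ {U ∈ τ : U ⊆ A}. Opens contained in A: ∅.
Taking the union of these: int(A) = ∅.
cl(A) = ⋂ {C closed : A ⊆ C}. Closed sets containing A: {q, s, t}, {q, r, s, t}.
Intersecting these: cl(A) = {q, s, t}.
∂A = cl(A) ∖ int(A) = {q, s, t} ∖ ∅ = {q, s, t}.


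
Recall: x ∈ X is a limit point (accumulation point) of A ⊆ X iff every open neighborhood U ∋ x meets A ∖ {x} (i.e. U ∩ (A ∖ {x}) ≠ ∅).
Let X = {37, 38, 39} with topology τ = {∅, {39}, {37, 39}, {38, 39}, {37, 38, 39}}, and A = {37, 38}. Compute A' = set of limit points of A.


A' = ∅

For each x ∈ X, list the open sets U ∈ τ with x ∈ U, then check whether U ∩ (A ∖ {x}) ≠ ∅ for every such U.
  x = 37: open {37, 39} ∋ x has {37, 39} ∩ (A ∖ {37}) = ∅, so x is NOT a limit point.
  x = 38: open {38, 39} ∋ x has {38, 39} ∩ (A ∖ {38}) = ∅, so x is NOT a limit point.
  x = 39: open {39} ∋ x has {39} ∩ (A ∖ {39}) = ∅, so x is NOT a limit point.
Collecting: A' = ∅.


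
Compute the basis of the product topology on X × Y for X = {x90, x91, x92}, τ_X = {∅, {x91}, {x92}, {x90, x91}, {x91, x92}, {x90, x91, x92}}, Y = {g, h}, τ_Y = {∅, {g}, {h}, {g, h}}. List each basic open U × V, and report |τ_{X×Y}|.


Basis B = {∅ × ∅, {x91} × {g}, {x91} × {h}, {x92} × {g}, {x92} × {h}, {x90, x91} × {g}, {x90, x91} × {h}, {x91} × {g, h}, {x91, x92} × {g}, {x91, x92} × {h}, {x92} × {g, h}, {x90, x91, x92} × {g}, {x90, x91, x92} × {h}, {x90, x91} × {g, h}, {x91, x92} × {g, h}, {x90, x91, x92} × {g, h}}; |τ_{X×Y}| = 36.

Enumerate products U × V with U ∈ τ_X, V ∈ τ_Y (deduplicated):
  ∅ × ∅ = {} (∅)
  {x91} × {g} = {(x91,g)}
  {x91} × {h} = {(x91,h)}
  {x92} × {g} = {(x92,g)}
  {x92} × {h} = {(x92,h)}
  {x90, x91} × {g} = {(x90,g), (x91,g)}
  {x90, x91} × {h} = {(x90,h), (x91,h)}
  {x91} × {g, h} = {(x91,g), (x91,h)}
  {x91, x92} × {g} = {(x91,g), (x92,g)}
  {x91, x92} × {h} = {(x91,h), (x92,h)}
  {x92} × {g, h} = {(x92,g), (x92,h)}
  {x90, x91, x92} × {g} = {(x90,g), (x91,g), (x92,g)}
  {x90, x91, x92} × {h} = {(x90,h), (x91,h), (x92,h)}
  {x90, x91} × {g, h} = {(x90,g), (x90,h), (x91,g), (x91,h)}
  {x91, x92} × {g, h} = {(x91,g), (x91,h), (x92,g), (x92,h)}
  {x90, x91, x92} × {g, h} = {(x90,g), (x90,h), (x91,g), (x91,h), (x92,g), (x92,h)}
These 16 distinct sets form the basis B.
Close under arbitrary unions to get τ_{X×Y}; counting gives |τ_{X×Y}| = 36.


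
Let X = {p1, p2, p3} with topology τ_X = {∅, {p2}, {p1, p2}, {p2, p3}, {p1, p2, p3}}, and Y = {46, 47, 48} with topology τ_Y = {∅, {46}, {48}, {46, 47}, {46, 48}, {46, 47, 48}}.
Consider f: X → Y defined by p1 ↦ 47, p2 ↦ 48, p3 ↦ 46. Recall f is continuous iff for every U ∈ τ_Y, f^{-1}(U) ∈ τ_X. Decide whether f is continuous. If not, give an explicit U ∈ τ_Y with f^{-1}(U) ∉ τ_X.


f is NOT continuous.

Compute f^{-1}(U) for each U ∈ τ_Y:
  U = ∅: f^{-1}(U) = ∅ ∈ τ_X ✓.
  U = {46}: f^{-1}(U) = {p3} ∉ τ_X ✗.
  U = {48}: f^{-1}(U) = {p2} ∈ τ_X ✓.
  U = {46, 47}: f^{-1}(U) = {p1, p3} ∉ τ_X ✗.
  U = {46, 48}: f^{-1}(U) = {p2, p3} ∈ τ_X ✓.
  U = {46, 47, 48}: f^{-1}(U) = {p1, p2, p3} ∈ τ_X ✓.
Found U = {46} with f^{-1}(U) = {p3} not in τ_X. Therefore f is NOT continuous.


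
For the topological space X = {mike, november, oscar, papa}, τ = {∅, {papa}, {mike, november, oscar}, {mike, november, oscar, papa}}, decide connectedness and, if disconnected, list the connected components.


(X, τ) is disconnected; components = [{papa}, {mike, november, oscar}].

Find clopen sets (U ∈ τ with X ∖ U ∈ τ):
  U = ∅, X ∖ U = {mike, november, oscar, papa} — both open, so U is clopen.
  U = {papa}, X ∖ U = {mike, november, oscar} — both open, so U is clopen.
  U = {mike, november, oscar}, X ∖ U = {papa} — both open, so U is clopen.
  U = {mike, november, oscar, papa}, X ∖ U = ∅ — both open, so U is clopen.
Nontrivial clopen(s) exist: e.g. {papa}. So (X, τ) is disconnected.
Compute connected components by grouping points that agree on all clopens:
  component: {papa}
  component: {mike, november, oscar}


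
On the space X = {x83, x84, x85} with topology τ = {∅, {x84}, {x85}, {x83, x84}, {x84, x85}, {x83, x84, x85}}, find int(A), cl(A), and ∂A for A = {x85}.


int(A) = {x85}, cl(A) = {x85}, ∂A = ∅.

Closed sets in (X, τ) are complements of opens:
  closed(X, τ) = {∅, {x83}, {x85}, {x83, x84}, {x83, x85}, {x83, x84, x85}}.
int(A) = ⋃ {U ∈ τ : U ⊆ A}. Opens contained in A: ∅, {x85}.
Taking the union of these: int(A) = {x85}.
cl(A) = ⋂ {C closed : A ⊆ C}. Closed sets containing A: {x85}, {x83, x85}, {x83, x84, x85}.
Intersecting these: cl(A) = {x85}.
∂A = cl(A) ∖ int(A) = {x85} ∖ {x85} = ∅.


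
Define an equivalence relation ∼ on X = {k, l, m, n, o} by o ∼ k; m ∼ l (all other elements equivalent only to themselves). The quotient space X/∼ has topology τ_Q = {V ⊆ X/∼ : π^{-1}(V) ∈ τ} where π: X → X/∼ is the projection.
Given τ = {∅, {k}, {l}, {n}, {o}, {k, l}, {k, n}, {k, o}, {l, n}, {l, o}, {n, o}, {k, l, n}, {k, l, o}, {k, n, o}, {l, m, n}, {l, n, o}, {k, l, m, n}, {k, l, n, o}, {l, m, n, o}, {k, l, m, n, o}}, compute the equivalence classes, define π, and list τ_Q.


X/∼ = {[k=o], [l=m], [n]}; |τ_Q| = 6.

Equivalence classes: [k=o], [l=m], [n].
Quotient map π: X → X/∼ sends k ↦ [k=o], l ↦ [l=m], m ↦ [l=m], n ↦ [n], o ↦ [k=o].
For each subset V ⊆ X/∼, compute π^{-1}(V) ⊆ X and check whether π^{-1}(V) ∈ τ. V is open in τ_Q iff π^{-1}(V) ∈ τ.
  V = {}: π^{-1}(V) = ∅ ∈ τ ✓.
  V = {[k=o]}: π^{-1}(V) = {k, o} ∈ τ ✓.
  V = {[l=m]}: π^{-1}(V) = {l, m} ∉ τ ✗.
  V = {[k=o], [l=m]}: π^{-1}(V) = {k, l, m, o} ∉ τ ✗.
  V = {[n]}: π^{-1}(V) = {n} ∈ τ ✓.
  V = {[k=o], [n]}: π^{-1}(V) = {k, n, o} ∈ τ ✓.
  V = {[l=m], [n]}: π^{-1}(V) = {l, m, n} ∈ τ ✓.
  V = {[k=o], [l=m], [n]}: π^{-1}(V) = {k, l, m, n, o} ∈ τ ✓.
Open sets in the quotient: τ_Q = {{}, {[k=o]}, {[n]}, {[k=o], [n]}, {[l=m], [n]}, {[k=o], [l=m], [n]}} (6 elements).


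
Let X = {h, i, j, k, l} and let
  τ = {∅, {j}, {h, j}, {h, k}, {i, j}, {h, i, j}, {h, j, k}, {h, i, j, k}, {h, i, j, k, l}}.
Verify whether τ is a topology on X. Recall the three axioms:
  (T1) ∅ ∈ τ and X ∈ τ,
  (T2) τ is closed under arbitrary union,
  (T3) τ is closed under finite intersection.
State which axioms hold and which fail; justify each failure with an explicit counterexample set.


τ is NOT a topology on X.

Axiom (T1): ∅ ∈ τ? Yes; X ∈ τ? Yes.
Axiom (T2/T3): check pairwise unions and intersections of members of τ.
Counterexample for (T3): {h, j} ∩ {h, k} = {h} ∉ τ. Therefore τ is NOT a topology.


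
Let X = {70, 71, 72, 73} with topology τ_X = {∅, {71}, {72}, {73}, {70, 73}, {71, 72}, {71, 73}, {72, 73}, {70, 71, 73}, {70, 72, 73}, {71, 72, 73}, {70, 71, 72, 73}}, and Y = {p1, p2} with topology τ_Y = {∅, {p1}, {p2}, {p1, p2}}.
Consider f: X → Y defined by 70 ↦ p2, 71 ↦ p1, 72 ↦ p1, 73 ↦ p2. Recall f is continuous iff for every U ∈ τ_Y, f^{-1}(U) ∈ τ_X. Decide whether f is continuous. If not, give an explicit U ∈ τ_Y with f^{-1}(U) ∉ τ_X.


f IS continuous.

Compute f^{-1}(U) for each U ∈ τ_Y:
  U = ∅: f^{-1}(U) = ∅ ∈ τ_X ✓.
  U = {p1}: f^{-1}(U) = {71, 72} ∈ τ_X ✓.
  U = {p2}: f^{-1}(U) = {70, 73} ∈ τ_X ✓.
  U = {p1, p2}: f^{-1}(U) = {70, 71, 72, 73} ∈ τ_X ✓.
Every preimage lies in τ_X, so f IS continuous.


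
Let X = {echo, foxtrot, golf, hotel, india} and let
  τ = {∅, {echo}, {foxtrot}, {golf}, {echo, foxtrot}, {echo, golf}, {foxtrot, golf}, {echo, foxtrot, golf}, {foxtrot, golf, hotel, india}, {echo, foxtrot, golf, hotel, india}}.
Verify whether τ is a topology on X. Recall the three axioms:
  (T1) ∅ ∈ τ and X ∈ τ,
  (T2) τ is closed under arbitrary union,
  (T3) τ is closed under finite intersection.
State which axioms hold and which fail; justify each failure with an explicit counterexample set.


τ IS a topology on X.

Axiom (T1): ∅ ∈ τ? Yes; X ∈ τ? Yes.
Axiom (T2/T3): check pairwise unions and intersections of members of τ.
All pairwise intersections and unions checked — each lies in τ. Therefore τ satisfies (T1), (T2), (T3): it IS a topology on X.


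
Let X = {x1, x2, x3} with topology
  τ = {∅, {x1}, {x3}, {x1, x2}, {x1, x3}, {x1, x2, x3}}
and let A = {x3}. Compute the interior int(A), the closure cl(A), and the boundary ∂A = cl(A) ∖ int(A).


int(A) = {x3}, cl(A) = {x3}, ∂A = ∅.

Closed sets in (X, τ) are complements of opens:
  closed(X, τ) = {∅, {x2}, {x3}, {x1, x2}, {x2, x3}, {x1, x2, x3}}.
int(A) = ⋃ {U ∈ τ : U ⊆ A}. Opens contained in A: ∅, {x3}.
Taking the union of these: int(A) = {x3}.
cl(A) = ⋂ {C closed : A ⊆ C}. Closed sets containing A: {x3}, {x2, x3}, {x1, x2, x3}.
Intersecting these: cl(A) = {x3}.
∂A = cl(A) ∖ int(A) = {x3} ∖ {x3} = ∅.


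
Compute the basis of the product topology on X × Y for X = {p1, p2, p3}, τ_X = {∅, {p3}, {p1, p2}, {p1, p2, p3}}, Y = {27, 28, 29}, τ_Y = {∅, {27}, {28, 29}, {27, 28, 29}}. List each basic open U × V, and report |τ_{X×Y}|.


Basis B = {∅ × ∅, {p3} × {27}, {p1, p2} × {27}, {p3} × {28, 29}, {p1, p2, p3} × {27}, {p3} × {27, 28, 29}, {p1, p2} × {28, 29}, {p1, p2} × {27, 28, 29}, {p1, p2, p3} × {28, 29}, {p1, p2, p3} × {27, 28, 29}}; |τ_{X×Y}| = 16.

Enumerate products U × V with U ∈ τ_X, V ∈ τ_Y (deduplicated):
  ∅ × ∅ = {} (∅)
  {p3} × {27} = {(p3,27)}
  {p1, p2} × {27} = {(p1,27), (p2,27)}
  {p3} × {28, 29} = {(p3,28), (p3,29)}
  {p1, p2, p3} × {27} = {(p1,27), (p2,27), (p3,27)}
  {p3} × {27, 28, 29} = {(p3,27), (p3,28), (p3,29)}
  {p1, p2} × {28, 29} = {(p1,28), (p1,29), (p2,28), (p2,29)}
  {p1, p2} × {27, 28, 29} = {(p1,27), (p1,28), (p1,29), (p2,27), (p2,28), (p2,29)}
  {p1, p2, p3} × {28, 29} = {(p1,28), (p1,29), (p2,28), (p2,29), (p3,28), (p3,29)}
  {p1, p2, p3} × {27, 28, 29} = {(p1,27), (p1,28), (p1,29), (p2,27), (p2,28), (p2,29), (p3,27), (p3,28), (p3,29)}
These 10 distinct sets form the basis B.
Close under arbitrary unions to get τ_{X×Y}; counting gives |τ_{X×Y}| = 16.


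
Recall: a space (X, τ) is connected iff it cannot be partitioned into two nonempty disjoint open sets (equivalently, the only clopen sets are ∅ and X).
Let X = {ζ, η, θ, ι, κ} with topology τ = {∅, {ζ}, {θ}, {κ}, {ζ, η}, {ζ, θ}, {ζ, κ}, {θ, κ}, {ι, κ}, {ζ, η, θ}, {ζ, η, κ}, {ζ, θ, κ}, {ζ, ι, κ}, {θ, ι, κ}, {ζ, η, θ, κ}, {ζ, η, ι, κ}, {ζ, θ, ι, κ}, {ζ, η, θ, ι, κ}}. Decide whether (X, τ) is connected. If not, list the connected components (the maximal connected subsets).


(X, τ) is disconnected; components = [{θ}, {ζ, η}, {ι, κ}].

Find clopen sets (U ∈ τ with X ∖ U ∈ τ):
  U = ∅, X ∖ U = {ζ, η, θ, ι, κ} — both open, so U is clopen.
  U = {θ}, X ∖ U = {ζ, η, ι, κ} — both open, so U is clopen.
  U = {ζ, η}, X ∖ U = {θ, ι, κ} — both open, so U is clopen.
  U = {ι, κ}, X ∖ U = {ζ, η, θ} — both open, so U is clopen.
  U = {ζ, η, θ}, X ∖ U = {ι, κ} — both open, so U is clopen.
  U = {θ, ι, κ}, X ∖ U = {ζ, η} — both open, so U is clopen.
  U = {ζ, η, ι, κ}, X ∖ U = {θ} — both open, so U is clopen.
  U = {ζ, η, θ, ι, κ}, X ∖ U = ∅ — both open, so U is clopen.
Nontrivial clopen(s) exist: e.g. {ι, κ}. So (X, τ) is disconnected.
Compute connected components by grouping points that agree on all clopens:
  component: {θ}
  component: {ζ, η}
  component: {ι, κ}


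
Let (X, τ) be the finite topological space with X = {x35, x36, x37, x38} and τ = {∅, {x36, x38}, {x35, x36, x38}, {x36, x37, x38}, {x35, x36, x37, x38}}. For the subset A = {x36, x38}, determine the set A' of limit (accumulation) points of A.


A' = {x35, x36, x37, x38}

For each x ∈ X, list the open sets U ∈ τ with x ∈ U, then check whether U ∩ (A ∖ {x}) ≠ ∅ for every such U.
  x = x35: opens ∋ x are {x35, x36, x38}, {x35, x36, x37, x38}; each meets A ∖ {x35}, so x IS a limit point.
  x = x36: opens ∋ x are {x36, x38}, {x35, x36, x38}, {x36, x37, x38}, {x35, x36, x37, x38}; each meets A ∖ {x36}, so x IS a limit point.
  x = x37: opens ∋ x are {x36, x37, x38}, {x35, x36, x37, x38}; each meets A ∖ {x37}, so x IS a limit point.
  x = x38: opens ∋ x are {x36, x38}, {x35, x36, x38}, {x36, x37, x38}, {x35, x36, x37, x38}; each meets A ∖ {x38}, so x IS a limit point.
Collecting: A' = {x35, x36, x37, x38}.


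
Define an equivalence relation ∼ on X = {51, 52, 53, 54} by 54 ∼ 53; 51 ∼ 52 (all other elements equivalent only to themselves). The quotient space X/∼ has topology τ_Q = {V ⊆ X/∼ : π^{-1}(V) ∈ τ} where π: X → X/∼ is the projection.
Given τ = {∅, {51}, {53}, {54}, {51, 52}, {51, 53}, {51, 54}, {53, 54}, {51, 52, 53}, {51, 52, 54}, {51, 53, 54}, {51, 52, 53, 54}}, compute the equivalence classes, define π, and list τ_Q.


X/∼ = {[51=52], [53=54]}; |τ_Q| = 4.

Equivalence classes: [51=52], [53=54].
Quotient map π: X → X/∼ sends 51 ↦ [51=52], 52 ↦ [51=52], 53 ↦ [53=54], 54 ↦ [53=54].
For each subset V ⊆ X/∼, compute π^{-1}(V) ⊆ X and check whether π^{-1}(V) ∈ τ. V is open in τ_Q iff π^{-1}(V) ∈ τ.
  V = {}: π^{-1}(V) = ∅ ∈ τ ✓.
  V = {[51=52]}: π^{-1}(V) = {51, 52} ∈ τ ✓.
  V = {[53=54]}: π^{-1}(V) = {53, 54} ∈ τ ✓.
  V = {[51=52], [53=54]}: π^{-1}(V) = {51, 52, 53, 54} ∈ τ ✓.
Open sets in the quotient: τ_Q = {{}, {[51=52]}, {[53=54]}, {[51=52], [53=54]}} (4 elements).


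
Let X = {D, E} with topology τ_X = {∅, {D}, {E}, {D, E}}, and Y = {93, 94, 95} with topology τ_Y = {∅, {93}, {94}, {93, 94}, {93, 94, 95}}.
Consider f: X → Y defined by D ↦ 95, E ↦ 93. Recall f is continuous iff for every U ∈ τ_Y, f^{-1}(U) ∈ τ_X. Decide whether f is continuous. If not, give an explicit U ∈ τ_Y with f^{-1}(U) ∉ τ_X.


f IS continuous.

Compute f^{-1}(U) for each U ∈ τ_Y:
  U = ∅: f^{-1}(U) = ∅ ∈ τ_X ✓.
  U = {93}: f^{-1}(U) = {E} ∈ τ_X ✓.
  U = {94}: f^{-1}(U) = ∅ ∈ τ_X ✓.
  U = {93, 94}: f^{-1}(U) = {E} ∈ τ_X ✓.
  U = {93, 94, 95}: f^{-1}(U) = {D, E} ∈ τ_X ✓.
Every preimage lies in τ_X, so f IS continuous.


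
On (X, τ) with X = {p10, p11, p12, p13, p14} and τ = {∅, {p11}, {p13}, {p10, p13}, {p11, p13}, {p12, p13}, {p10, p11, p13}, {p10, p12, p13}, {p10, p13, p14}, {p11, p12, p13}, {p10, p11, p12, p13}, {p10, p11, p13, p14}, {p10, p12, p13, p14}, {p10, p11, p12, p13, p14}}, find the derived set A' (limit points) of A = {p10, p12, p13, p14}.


A' = {p10, p12, p14}

For each x ∈ X, list the open sets U ∈ τ with x ∈ U, then check whether U ∩ (A ∖ {x}) ≠ ∅ for every such U.
  x = p10: opens ∋ x are {p10, p13}, {p10, p11, p13}, {p10, p12, p13}, {p10, p13, p14}, {p10, p11, p12, p13}, {p10, p11, p13, p14}, {p10, p12, p13, p14}, {p10, p11, p12, p13, p14}; each meets A ∖ {p10}, so x IS a limit point.
  x = p11: open {p11} ∋ x has {p11} ∩ (A ∖ {p11}) = ∅, so x is NOT a limit point.
  x = p12: opens ∋ x are {p12, p13}, {p10, p12, p13}, {p11, p12, p13}, {p10, p11, p12, p13}, {p10, p12, p13, p14}, {p10, p11, p12, p13, p14}; each meets A ∖ {p12}, so x IS a limit point.
  x = p13: open {p13} ∋ x has {p13} ∩ (A ∖ {p13}) = ∅, so x is NOT a limit point.
  x = p14: opens ∋ x are {p10, p13, p14}, {p10, p11, p13, p14}, {p10, p12, p13, p14}, {p10, p11, p12, p13, p14}; each meets A ∖ {p14}, so x IS a limit point.
Collecting: A' = {p10, p12, p14}.


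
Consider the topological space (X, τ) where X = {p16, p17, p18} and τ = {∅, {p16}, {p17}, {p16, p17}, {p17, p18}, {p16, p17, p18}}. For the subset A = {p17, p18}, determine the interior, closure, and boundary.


int(A) = {p17, p18}, cl(A) = {p17, p18}, ∂A = ∅.

Closed sets in (X, τ) are complements of opens:
  closed(X, τ) = {∅, {p16}, {p18}, {p16, p18}, {p17, p18}, {p16, p17, p18}}.
int(A) = ⋃ {U ∈ τ : U ⊆ A}. Opens contained in A: ∅, {p17}, {p17, p18}.
Taking the union of these: int(A) = {p17, p18}.
cl(A) = ⋂ {C closed : A ⊆ C}. Closed sets containing A: {p17, p18}, {p16, p17, p18}.
Intersecting these: cl(A) = {p17, p18}.
∂A = cl(A) ∖ int(A) = {p17, p18} ∖ {p17, p18} = ∅.


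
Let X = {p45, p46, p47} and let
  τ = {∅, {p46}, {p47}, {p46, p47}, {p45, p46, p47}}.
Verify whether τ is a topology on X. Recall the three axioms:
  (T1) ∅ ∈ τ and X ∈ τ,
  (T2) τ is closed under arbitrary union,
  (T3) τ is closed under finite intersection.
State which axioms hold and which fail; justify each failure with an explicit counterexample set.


τ IS a topology on X.

Axiom (T1): ∅ ∈ τ? Yes; X ∈ τ? Yes.
Axiom (T2/T3): check pairwise unions and intersections of members of τ.
All pairwise intersections and unions checked — each lies in τ. Therefore τ satisfies (T1), (T2), (T3): it IS a topology on X.


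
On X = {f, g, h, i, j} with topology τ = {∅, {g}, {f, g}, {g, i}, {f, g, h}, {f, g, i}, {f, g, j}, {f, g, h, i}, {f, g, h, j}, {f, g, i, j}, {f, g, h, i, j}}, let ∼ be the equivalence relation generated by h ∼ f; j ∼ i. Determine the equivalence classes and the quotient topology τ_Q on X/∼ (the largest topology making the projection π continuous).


X/∼ = {[f=h], [g], [i=j]}; |τ_Q| = 4.

Equivalence classes: [f=h], [g], [i=j].
Quotient map π: X → X/∼ sends f ↦ [f=h], g ↦ [g], h ↦ [f=h], i ↦ [i=j], j ↦ [i=j].
For each subset V ⊆ X/∼, compute π^{-1}(V) ⊆ X and check whether π^{-1}(V) ∈ τ. V is open in τ_Q iff π^{-1}(V) ∈ τ.
  V = {}: π^{-1}(V) = ∅ ∈ τ ✓.
  V = {[f=h]}: π^{-1}(V) = {f, h} ∉ τ ✗.
  V = {[g]}: π^{-1}(V) = {g} ∈ τ ✓.
  V = {[f=h], [g]}: π^{-1}(V) = {f, g, h} ∈ τ ✓.
  V = {[i=j]}: π^{-1}(V) = {i, j} ∉ τ ✗.
  V = {[f=h], [i=j]}: π^{-1}(V) = {f, h, i, j} ∉ τ ✗.
  V = {[g], [i=j]}: π^{-1}(V) = {g, i, j} ∉ τ ✗.
  V = {[f=h], [g], [i=j]}: π^{-1}(V) = {f, g, h, i, j} ∈ τ ✓.
Open sets in the quotient: τ_Q = {{}, {[g]}, {[f=h], [g]}, {[f=h], [g], [i=j]}} (4 elements).


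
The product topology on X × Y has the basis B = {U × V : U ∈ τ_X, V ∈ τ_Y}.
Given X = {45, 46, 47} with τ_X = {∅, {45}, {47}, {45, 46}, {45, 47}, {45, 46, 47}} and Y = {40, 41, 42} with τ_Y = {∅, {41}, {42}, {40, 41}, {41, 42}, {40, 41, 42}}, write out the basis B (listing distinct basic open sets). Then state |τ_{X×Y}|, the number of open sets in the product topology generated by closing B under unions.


Basis B = {∅ × ∅, {45} × {41}, {45} × {42}, {47} × {41}, {47} × {42}, {45} × {40, 41}, {45} × {41, 42}, {45, 46} × {41}, {45, 47} × {41}, {45, 46} × {42}, {45, 47} × {42}, {47} × {40, 41}, {47} × {41, 42}, {45} × {40, 41, 42}, {45, 46, 47} × {41}, {45, 46, 47} × {42}, {47} × {40, 41, 42}, {45, 46} × {40, 41}, {45, 47} × {40, 41}, {45, 46} × {41, 42}, {45, 47} × {41, 42}, {45, 46} × {40, 41, 42}, {45, 47} × {40, 41, 42}, {45, 46, 47} × {40, 41}, {45, 46, 47} × {41, 42}, {45, 46, 47} × {40, 41, 42}}; |τ_{X×Y}| = 108.

Enumerate products U × V with U ∈ τ_X, V ∈ τ_Y (deduplicated):
  ∅ × ∅ = {} (∅)
  {45} × {41} = {(45,41)}
  {45} × {42} = {(45,42)}
  {47} × {41} = {(47,41)}
  {47} × {42} = {(47,42)}
  {45} × {40, 41} = {(45,40), (45,41)}
  {45} × {41, 42} = {(45,41), (45,42)}
  {45, 46} × {41} = {(45,41), (46,41)}
  {45, 47} × {41} = {(45,41), (47,41)}
  {45, 46} × {42} = {(45,42), (46,42)}
  {45, 47} × {42} = {(45,42), (47,42)}
  {47} × {40, 41} = {(47,40), (47,41)}
  {47} × {41, 42} = {(47,41), (47,42)}
  {45} × {40, 41, 42} = {(45,40), (45,41), (45,42)}
  {45, 46, 47} × {41} = {(45,41), (46,41), (47,41)}
  {45, 46, 47} × {42} = {(45,42), (46,42), (47,42)}
  {47} × {40, 41, 42} = {(47,40), (47,41), (47,42)}
  {45, 46} × {40, 41} = {(45,40), (45,41), (46,40), (46,41)}
  {45, 47} × {40, 41} = {(45,40), (45,41), (47,40), (47,41)}
  {45, 46} × {41, 42} = {(45,41), (45,42), (46,41), (46,42)}
  {45, 47} × {41, 42} = {(45,41), (45,42), (47,41), (47,42)}
  {45, 46} × {40, 41, 42} = {(45,40), (45,41), (45,42), (46,40), (46,41), (46,42)}
  {45, 47} × {40, 41, 42} = {(45,40), (45,41), (45,42), (47,40), (47,41), (47,42)}
  {45, 46, 47} × {40, 41} = {(45,40), (45,41), (46,40), (46,41), (47,40), (47,41)}
  {45, 46, 47} × {41, 42} = {(45,41), (45,42), (46,41), (46,42), (47,41), (47,42)}
  {45, 46, 47} × {40, 41, 42} = {(45,40), (45,41), (45,42), (46,40), (46,41), (46,42), (47,40), (47,41), (47,42)}
These 26 distinct sets form the basis B.
Close under arbitrary unions to get τ_{X×Y}; counting gives |τ_{X×Y}| = 108.


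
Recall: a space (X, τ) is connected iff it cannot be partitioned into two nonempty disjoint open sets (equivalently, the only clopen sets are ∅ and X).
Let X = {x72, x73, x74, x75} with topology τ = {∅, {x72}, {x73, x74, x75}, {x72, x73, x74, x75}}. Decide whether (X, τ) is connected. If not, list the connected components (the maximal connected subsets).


(X, τ) is disconnected; components = [{x72}, {x73, x74, x75}].

Find clopen sets (U ∈ τ with X ∖ U ∈ τ):
  U = ∅, X ∖ U = {x72, x73, x74, x75} — both open, so U is clopen.
  U = {x72}, X ∖ U = {x73, x74, x75} — both open, so U is clopen.
  U = {x73, x74, x75}, X ∖ U = {x72} — both open, so U is clopen.
  U = {x72, x73, x74, x75}, X ∖ U = ∅ — both open, so U is clopen.
Nontrivial clopen(s) exist: e.g. {x73, x74, x75}. So (X, τ) is disconnected.
Compute connected components by grouping points that agree on all clopens:
  component: {x72}
  component: {x73, x74, x75}


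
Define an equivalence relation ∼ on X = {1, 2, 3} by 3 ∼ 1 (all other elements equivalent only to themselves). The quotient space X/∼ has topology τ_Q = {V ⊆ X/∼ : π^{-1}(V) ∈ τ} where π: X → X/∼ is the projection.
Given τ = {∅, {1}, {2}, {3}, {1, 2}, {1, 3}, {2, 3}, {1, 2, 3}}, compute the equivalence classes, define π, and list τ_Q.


X/∼ = {[1=3], [2]}; |τ_Q| = 4.

Equivalence classes: [1=3], [2].
Quotient map π: X → X/∼ sends 1 ↦ [1=3], 2 ↦ [2], 3 ↦ [1=3].
For each subset V ⊆ X/∼, compute π^{-1}(V) ⊆ X and check whether π^{-1}(V) ∈ τ. V is open in τ_Q iff π^{-1}(V) ∈ τ.
  V = {}: π^{-1}(V) = ∅ ∈ τ ✓.
  V = {[1=3]}: π^{-1}(V) = {1, 3} ∈ τ ✓.
  V = {[2]}: π^{-1}(V) = {2} ∈ τ ✓.
  V = {[1=3], [2]}: π^{-1}(V) = {1, 2, 3} ∈ τ ✓.
Open sets in the quotient: τ_Q = {{}, {[1=3]}, {[2]}, {[1=3], [2]}} (4 elements).


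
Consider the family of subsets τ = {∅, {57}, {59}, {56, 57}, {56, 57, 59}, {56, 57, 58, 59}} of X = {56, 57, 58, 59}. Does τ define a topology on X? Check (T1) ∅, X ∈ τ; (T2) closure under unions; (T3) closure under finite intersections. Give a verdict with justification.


τ is NOT a topology on X.

Axiom (T1): ∅ ∈ τ? Yes; X ∈ τ? Yes.
Axiom (T2/T3): check pairwise unions and intersections of members of τ.
Counterexample for (T2): {57} ∪ {59} = {57, 59} ∉ τ. Therefore τ is NOT a topology.


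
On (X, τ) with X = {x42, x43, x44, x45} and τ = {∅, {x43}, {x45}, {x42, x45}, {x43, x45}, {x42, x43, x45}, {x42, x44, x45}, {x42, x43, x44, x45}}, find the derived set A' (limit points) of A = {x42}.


A' = {x44}

For each x ∈ X, list the open sets U ∈ τ with x ∈ U, then check whether U ∩ (A ∖ {x}) ≠ ∅ for every such U.
  x = x42: open {x42, x45} ∋ x has {x42, x45} ∩ (A ∖ {x42}) = ∅, so x is NOT a limit point.
  x = x43: open {x43} ∋ x has {x43} ∩ (A ∖ {x43}) = ∅, so x is NOT a limit point.
  x = x44: opens ∋ x are {x42, x44, x45}, {x42, x43, x44, x45}; each meets A ∖ {x44}, so x IS a limit point.
  x = x45: open {x45} ∋ x has {x45} ∩ (A ∖ {x45}) = ∅, so x is NOT a limit point.
Collecting: A' = {x44}.


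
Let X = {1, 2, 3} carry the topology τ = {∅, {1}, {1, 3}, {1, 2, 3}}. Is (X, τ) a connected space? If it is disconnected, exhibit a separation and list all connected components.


(X, τ) is connected.

Find clopen sets (U ∈ τ with X ∖ U ∈ τ):
  U = ∅, X ∖ U = {1, 2, 3} — both open, so U is clopen.
  U = {1, 2, 3}, X ∖ U = ∅ — both open, so U is clopen.
Only trivial clopens (∅ and X) exist, so (X, τ) is connected.
Compute connected components by grouping points that agree on all clopens:
  component: {1, 2, 3}


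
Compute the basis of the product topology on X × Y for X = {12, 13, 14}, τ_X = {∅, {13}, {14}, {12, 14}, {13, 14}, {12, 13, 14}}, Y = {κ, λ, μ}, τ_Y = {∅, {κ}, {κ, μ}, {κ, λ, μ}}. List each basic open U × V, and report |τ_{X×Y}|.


Basis B = {∅ × ∅, {13} × {κ}, {14} × {κ}, {12, 14} × {κ}, {13} × {κ, μ}, {13, 14} × {κ}, {14} × {κ, μ}, {12, 13, 14} × {κ}, {13} × {κ, λ, μ}, {14} × {κ, λ, μ}, {12, 14} × {κ, μ}, {13, 14} × {κ, μ}, {12, 14} × {κ, λ, μ}, {12, 13, 14} × {κ, μ}, {13, 14} × {κ, λ, μ}, {12, 13, 14} × {κ, λ, μ}}; |τ_{X×Y}| = 40.

Enumerate products U × V with U ∈ τ_X, V ∈ τ_Y (deduplicated):
  ∅ × ∅ = {} (∅)
  {13} × {κ} = {(13,κ)}
  {14} × {κ} = {(14,κ)}
  {12, 14} × {κ} = {(12,κ), (14,κ)}
  {13} × {κ, μ} = {(13,κ), (13,μ)}
  {13, 14} × {κ} = {(13,κ), (14,κ)}
  {14} × {κ, μ} = {(14,κ), (14,μ)}
  {12, 13, 14} × {κ} = {(12,κ), (13,κ), (14,κ)}
  {13} × {κ, λ, μ} = {(13,κ), (13,λ), (13,μ)}
  {14} × {κ, λ, μ} = {(14,κ), (14,λ), (14,μ)}
  {12, 14} × {κ, μ} = {(12,κ), (12,μ), (14,κ), (14,μ)}
  {13, 14} × {κ, μ} = {(13,κ), (13,μ), (14,κ), (14,μ)}
  {12, 14} × {κ, λ, μ} = {(12,κ), (12,λ), (12,μ), (14,κ), (14,λ), (14,μ)}
  {12, 13, 14} × {κ, μ} = {(12,κ), (12,μ), (13,κ), (13,μ), (14,κ), (14,μ)}
  {13, 14} × {κ, λ, μ} = {(13,κ), (13,λ), (13,μ), (14,κ), (14,λ), (14,μ)}
  {12, 13, 14} × {κ, λ, μ} = {(12,κ), (12,λ), (12,μ), (13,κ), (13,λ), (13,μ), (14,κ), (14,λ), (14,μ)}
These 16 distinct sets form the basis B.
Close under arbitrary unions to get τ_{X×Y}; counting gives |τ_{X×Y}| = 40.


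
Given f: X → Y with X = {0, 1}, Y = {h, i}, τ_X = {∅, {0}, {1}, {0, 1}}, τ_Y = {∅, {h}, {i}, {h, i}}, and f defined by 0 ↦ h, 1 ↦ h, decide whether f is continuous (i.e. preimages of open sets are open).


f IS continuous.

Compute f^{-1}(U) for each U ∈ τ_Y:
  U = ∅: f^{-1}(U) = ∅ ∈ τ_X ✓.
  U = {h}: f^{-1}(U) = {0, 1} ∈ τ_X ✓.
  U = {i}: f^{-1}(U) = ∅ ∈ τ_X ✓.
  U = {h, i}: f^{-1}(U) = {0, 1} ∈ τ_X ✓.
Every preimage lies in τ_X, so f IS continuous.


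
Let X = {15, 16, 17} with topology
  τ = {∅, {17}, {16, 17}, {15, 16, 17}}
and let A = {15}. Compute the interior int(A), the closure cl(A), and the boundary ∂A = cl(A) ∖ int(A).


int(A) = ∅, cl(A) = {15}, ∂A = {15}.

Closed sets in (X, τ) are complements of opens:
  closed(X, τ) = {∅, {15}, {15, 16}, {15, 16, 17}}.
int(A) = ⋃ {U ∈ τ : U ⊆ A}. Opens contained in A: ∅.
Taking the union of these: int(A) = ∅.
cl(A) = ⋂ {C closed : A ⊆ C}. Closed sets containing A: {15}, {15, 16}, {15, 16, 17}.
Intersecting these: cl(A) = {15}.
∂A = cl(A) ∖ int(A) = {15} ∖ ∅ = {15}.


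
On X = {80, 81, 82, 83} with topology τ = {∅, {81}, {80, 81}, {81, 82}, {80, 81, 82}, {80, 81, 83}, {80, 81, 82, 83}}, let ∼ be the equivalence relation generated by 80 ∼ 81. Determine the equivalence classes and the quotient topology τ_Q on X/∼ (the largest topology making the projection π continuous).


X/∼ = {[80=81], [82], [83]}; |τ_Q| = 5.

Equivalence classes: [80=81], [82], [83].
Quotient map π: X → X/∼ sends 80 ↦ [80=81], 81 ↦ [80=81], 82 ↦ [82], 83 ↦ [83].
For each subset V ⊆ X/∼, compute π^{-1}(V) ⊆ X and check whether π^{-1}(V) ∈ τ. V is open in τ_Q iff π^{-1}(V) ∈ τ.
  V = {}: π^{-1}(V) = ∅ ∈ τ ✓.
  V = {[80=81]}: π^{-1}(V) = {80, 81} ∈ τ ✓.
  V = {[82]}: π^{-1}(V) = {82} ∉ τ ✗.
  V = {[80=81], [82]}: π^{-1}(V) = {80, 81, 82} ∈ τ ✓.
  V = {[83]}: π^{-1}(V) = {83} ∉ τ ✗.
  V = {[80=81], [83]}: π^{-1}(V) = {80, 81, 83} ∈ τ ✓.
  V = {[82], [83]}: π^{-1}(V) = {82, 83} ∉ τ ✗.
  V = {[80=81], [82], [83]}: π^{-1}(V) = {80, 81, 82, 83} ∈ τ ✓.
Open sets in the quotient: τ_Q = {{}, {[80=81]}, {[80=81], [82]}, {[80=81], [83]}, {[80=81], [82], [83]}} (5 elements).


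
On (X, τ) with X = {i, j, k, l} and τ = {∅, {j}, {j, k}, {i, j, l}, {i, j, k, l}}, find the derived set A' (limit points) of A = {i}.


A' = {l}

For each x ∈ X, list the open sets U ∈ τ with x ∈ U, then check whether U ∩ (A ∖ {x}) ≠ ∅ for every such U.
  x = i: open {i, j, l} ∋ x has {i, j, l} ∩ (A ∖ {i}) = ∅, so x is NOT a limit point.
  x = j: open {j} ∋ x has {j} ∩ (A ∖ {j}) = ∅, so x is NOT a limit point.
  x = k: open {j, k} ∋ x has {j, k} ∩ (A ∖ {k}) = ∅, so x is NOT a limit point.
  x = l: opens ∋ x are {i, j, l}, {i, j, k, l}; each meets A ∖ {l}, so x IS a limit point.
Collecting: A' = {l}.


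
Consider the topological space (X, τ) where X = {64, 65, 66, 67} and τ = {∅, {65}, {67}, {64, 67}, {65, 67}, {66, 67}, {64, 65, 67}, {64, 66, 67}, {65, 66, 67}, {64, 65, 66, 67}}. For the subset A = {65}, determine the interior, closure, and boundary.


int(A) = {65}, cl(A) = {65}, ∂A = ∅.

Closed sets in (X, τ) are complements of opens:
  closed(X, τ) = {∅, {64}, {65}, {66}, {64, 65}, {64, 66}, {65, 66}, {64, 65, 66}, {64, 66, 67}, {64, 65, 66, 67}}.
int(A) = ⋃ {U ∈ τ : U ⊆ A}. Opens contained in A: ∅, {65}.
Taking the union of these: int(A) = {65}.
cl(A) = ⋂ {C closed : A ⊆ C}. Closed sets containing A: {65}, {64, 65}, {65, 66}, {64, 65, 66}, {64, 65, 66, 67}.
Intersecting these: cl(A) = {65}.
∂A = cl(A) ∖ int(A) = {65} ∖ {65} = ∅.


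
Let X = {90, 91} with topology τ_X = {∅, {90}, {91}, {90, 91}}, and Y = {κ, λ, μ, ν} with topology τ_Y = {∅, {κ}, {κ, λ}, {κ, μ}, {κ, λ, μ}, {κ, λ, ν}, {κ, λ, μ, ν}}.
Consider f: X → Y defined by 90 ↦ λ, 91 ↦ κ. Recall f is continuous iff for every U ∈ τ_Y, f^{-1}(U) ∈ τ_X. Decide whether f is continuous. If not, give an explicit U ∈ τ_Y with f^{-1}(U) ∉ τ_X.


f IS continuous.

Compute f^{-1}(U) for each U ∈ τ_Y:
  U = ∅: f^{-1}(U) = ∅ ∈ τ_X ✓.
  U = {κ}: f^{-1}(U) = {91} ∈ τ_X ✓.
  U = {κ, λ}: f^{-1}(U) = {90, 91} ∈ τ_X ✓.
  U = {κ, μ}: f^{-1}(U) = {91} ∈ τ_X ✓.
  U = {κ, λ, μ}: f^{-1}(U) = {90, 91} ∈ τ_X ✓.
  U = {κ, λ, ν}: f^{-1}(U) = {90, 91} ∈ τ_X ✓.
  U = {κ, λ, μ, ν}: f^{-1}(U) = {90, 91} ∈ τ_X ✓.
Every preimage lies in τ_X, so f IS continuous.


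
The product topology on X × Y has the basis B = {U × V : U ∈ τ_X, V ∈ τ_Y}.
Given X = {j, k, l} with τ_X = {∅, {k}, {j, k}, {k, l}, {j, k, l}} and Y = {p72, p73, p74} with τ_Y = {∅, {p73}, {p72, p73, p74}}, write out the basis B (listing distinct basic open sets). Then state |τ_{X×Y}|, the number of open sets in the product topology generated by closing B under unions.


Basis B = {∅ × ∅, {k} × {p73}, {j, k} × {p73}, {k, l} × {p73}, {j, k, l} × {p73}, {k} × {p72, p73, p74}, {j, k} × {p72, p73, p74}, {k, l} × {p72, p73, p74}, {j, k, l} × {p72, p73, p74}}; |τ_{X×Y}| = 14.

Enumerate products U × V with U ∈ τ_X, V ∈ τ_Y (deduplicated):
  ∅ × ∅ = {} (∅)
  {k} × {p73} = {(k,p73)}
  {j, k} × {p73} = {(j,p73), (k,p73)}
  {k, l} × {p73} = {(k,p73), (l,p73)}
  {j, k, l} × {p73} = {(j,p73), (k,p73), (l,p73)}
  {k} × {p72, p73, p74} = {(k,p72), (k,p73), (k,p74)}
  {j, k} × {p72, p73, p74} = {(j,p72), (j,p73), (j,p74), (k,p72), (k,p73), (k,p74)}
  {k, l} × {p72, p73, p74} = {(k,p72), (k,p73), (k,p74), (l,p72), (l,p73), (l,p74)}
  {j, k, l} × {p72, p73, p74} = {(j,p72), (j,p73), (j,p74), (k,p72), (k,p73), (k,p74), (l,p72), (l,p73), (l,p74)}
These 9 distinct sets form the basis B.
Close under arbitrary unions to get τ_{X×Y}; counting gives |τ_{X×Y}| = 14.


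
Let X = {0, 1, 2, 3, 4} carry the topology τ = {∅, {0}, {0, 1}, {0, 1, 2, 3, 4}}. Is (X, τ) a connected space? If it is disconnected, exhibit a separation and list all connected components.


(X, τ) is connected.

Find clopen sets (U ∈ τ with X ∖ U ∈ τ):
  U = ∅, X ∖ U = {0, 1, 2, 3, 4} — both open, so U is clopen.
  U = {0, 1, 2, 3, 4}, X ∖ U = ∅ — both open, so U is clopen.
Only trivial clopens (∅ and X) exist, so (X, τ) is connected.
Compute connected components by grouping points that agree on all clopens:
  component: {0, 1, 2, 3, 4}
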